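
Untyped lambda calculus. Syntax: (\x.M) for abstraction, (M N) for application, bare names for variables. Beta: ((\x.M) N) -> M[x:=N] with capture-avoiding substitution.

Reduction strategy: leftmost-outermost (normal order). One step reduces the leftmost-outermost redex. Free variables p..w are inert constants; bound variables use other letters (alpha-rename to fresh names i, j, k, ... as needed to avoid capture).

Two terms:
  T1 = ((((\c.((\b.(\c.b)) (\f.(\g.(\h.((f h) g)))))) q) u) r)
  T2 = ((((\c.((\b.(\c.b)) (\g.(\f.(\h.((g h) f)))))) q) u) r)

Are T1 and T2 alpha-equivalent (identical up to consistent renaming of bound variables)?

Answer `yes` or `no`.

Answer: yes

Derivation:
Term 1: ((((\c.((\b.(\c.b)) (\f.(\g.(\h.((f h) g)))))) q) u) r)
Term 2: ((((\c.((\b.(\c.b)) (\g.(\f.(\h.((g h) f)))))) q) u) r)
Alpha-equivalence: compare structure up to binder renaming.
Result: True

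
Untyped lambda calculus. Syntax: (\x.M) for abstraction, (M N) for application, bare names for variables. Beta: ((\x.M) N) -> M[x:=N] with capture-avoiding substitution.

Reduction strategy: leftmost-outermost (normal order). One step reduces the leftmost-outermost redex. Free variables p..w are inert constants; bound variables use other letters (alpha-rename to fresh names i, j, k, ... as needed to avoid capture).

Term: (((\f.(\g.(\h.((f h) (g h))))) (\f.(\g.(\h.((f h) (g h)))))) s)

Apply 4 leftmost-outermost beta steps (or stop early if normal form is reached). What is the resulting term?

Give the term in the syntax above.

Step 0: (((\f.(\g.(\h.((f h) (g h))))) (\f.(\g.(\h.((f h) (g h)))))) s)
Step 1: ((\g.(\h.(((\f.(\g.(\h.((f h) (g h))))) h) (g h)))) s)
Step 2: (\h.(((\f.(\g.(\h.((f h) (g h))))) h) (s h)))
Step 3: (\h.((\g.(\i.((h i) (g i)))) (s h)))
Step 4: (\h.(\i.((h i) ((s h) i))))

Answer: (\h.(\i.((h i) ((s h) i))))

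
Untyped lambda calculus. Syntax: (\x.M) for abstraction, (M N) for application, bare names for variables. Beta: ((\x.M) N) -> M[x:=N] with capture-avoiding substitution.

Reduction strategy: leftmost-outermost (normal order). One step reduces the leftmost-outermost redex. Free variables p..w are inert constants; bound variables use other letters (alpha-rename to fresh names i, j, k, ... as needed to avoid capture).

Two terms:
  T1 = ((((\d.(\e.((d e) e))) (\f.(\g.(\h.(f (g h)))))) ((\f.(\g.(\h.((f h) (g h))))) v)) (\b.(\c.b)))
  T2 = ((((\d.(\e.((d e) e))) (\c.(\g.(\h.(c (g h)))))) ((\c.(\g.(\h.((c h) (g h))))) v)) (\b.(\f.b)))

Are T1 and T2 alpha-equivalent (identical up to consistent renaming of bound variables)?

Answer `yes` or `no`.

Answer: yes

Derivation:
Term 1: ((((\d.(\e.((d e) e))) (\f.(\g.(\h.(f (g h)))))) ((\f.(\g.(\h.((f h) (g h))))) v)) (\b.(\c.b)))
Term 2: ((((\d.(\e.((d e) e))) (\c.(\g.(\h.(c (g h)))))) ((\c.(\g.(\h.((c h) (g h))))) v)) (\b.(\f.b)))
Alpha-equivalence: compare structure up to binder renaming.
Result: True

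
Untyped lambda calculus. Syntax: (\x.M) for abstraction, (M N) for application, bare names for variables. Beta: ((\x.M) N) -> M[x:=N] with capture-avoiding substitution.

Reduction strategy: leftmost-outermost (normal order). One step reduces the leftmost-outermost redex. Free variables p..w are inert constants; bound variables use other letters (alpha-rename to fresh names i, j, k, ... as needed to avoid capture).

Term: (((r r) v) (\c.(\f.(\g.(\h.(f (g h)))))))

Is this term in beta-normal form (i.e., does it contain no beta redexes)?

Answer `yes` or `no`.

Term: (((r r) v) (\c.(\f.(\g.(\h.(f (g h)))))))
No beta redexes found.

Answer: yes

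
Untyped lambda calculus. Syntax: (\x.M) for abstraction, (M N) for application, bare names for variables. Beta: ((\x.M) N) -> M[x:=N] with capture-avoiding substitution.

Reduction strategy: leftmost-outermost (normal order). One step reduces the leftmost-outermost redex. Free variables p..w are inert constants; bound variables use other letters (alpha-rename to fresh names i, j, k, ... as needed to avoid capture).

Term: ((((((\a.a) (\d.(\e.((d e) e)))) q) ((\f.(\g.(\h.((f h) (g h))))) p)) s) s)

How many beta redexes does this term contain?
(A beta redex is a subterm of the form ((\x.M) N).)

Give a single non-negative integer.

Answer: 2

Derivation:
Term: ((((((\a.a) (\d.(\e.((d e) e)))) q) ((\f.(\g.(\h.((f h) (g h))))) p)) s) s)
  Redex: ((\a.a) (\d.(\e.((d e) e))))
  Redex: ((\f.(\g.(\h.((f h) (g h))))) p)
Total redexes: 2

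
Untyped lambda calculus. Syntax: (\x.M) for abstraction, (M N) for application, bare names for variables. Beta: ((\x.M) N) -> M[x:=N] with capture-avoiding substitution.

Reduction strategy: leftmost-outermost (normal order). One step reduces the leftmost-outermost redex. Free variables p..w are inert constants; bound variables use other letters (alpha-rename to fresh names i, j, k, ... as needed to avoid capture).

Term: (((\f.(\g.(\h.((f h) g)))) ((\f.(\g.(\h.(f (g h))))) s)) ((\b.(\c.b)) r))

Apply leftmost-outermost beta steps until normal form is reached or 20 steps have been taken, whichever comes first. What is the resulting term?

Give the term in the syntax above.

Answer: (\h.(s (h (\c.r))))

Derivation:
Step 0: (((\f.(\g.(\h.((f h) g)))) ((\f.(\g.(\h.(f (g h))))) s)) ((\b.(\c.b)) r))
Step 1: ((\g.(\h.((((\f.(\g.(\h.(f (g h))))) s) h) g))) ((\b.(\c.b)) r))
Step 2: (\h.((((\f.(\g.(\h.(f (g h))))) s) h) ((\b.(\c.b)) r)))
Step 3: (\h.(((\g.(\h.(s (g h)))) h) ((\b.(\c.b)) r)))
Step 4: (\h.((\i.(s (h i))) ((\b.(\c.b)) r)))
Step 5: (\h.(s (h ((\b.(\c.b)) r))))
Step 6: (\h.(s (h (\c.r))))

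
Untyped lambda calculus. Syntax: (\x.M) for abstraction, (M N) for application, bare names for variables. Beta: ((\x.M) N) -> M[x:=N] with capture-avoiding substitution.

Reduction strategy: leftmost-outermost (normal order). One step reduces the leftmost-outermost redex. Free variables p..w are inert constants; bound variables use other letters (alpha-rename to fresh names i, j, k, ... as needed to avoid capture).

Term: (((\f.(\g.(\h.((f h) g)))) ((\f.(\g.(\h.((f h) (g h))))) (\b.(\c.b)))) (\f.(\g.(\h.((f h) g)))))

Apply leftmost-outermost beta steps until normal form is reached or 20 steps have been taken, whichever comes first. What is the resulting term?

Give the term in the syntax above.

Answer: (\h.(\f.(\g.(\h.((f h) g)))))

Derivation:
Step 0: (((\f.(\g.(\h.((f h) g)))) ((\f.(\g.(\h.((f h) (g h))))) (\b.(\c.b)))) (\f.(\g.(\h.((f h) g)))))
Step 1: ((\g.(\h.((((\f.(\g.(\h.((f h) (g h))))) (\b.(\c.b))) h) g))) (\f.(\g.(\h.((f h) g)))))
Step 2: (\h.((((\f.(\g.(\h.((f h) (g h))))) (\b.(\c.b))) h) (\f.(\g.(\h.((f h) g))))))
Step 3: (\h.(((\g.(\h.(((\b.(\c.b)) h) (g h)))) h) (\f.(\g.(\h.((f h) g))))))
Step 4: (\h.((\i.(((\b.(\c.b)) i) (h i))) (\f.(\g.(\h.((f h) g))))))
Step 5: (\h.(((\b.(\c.b)) (\f.(\g.(\h.((f h) g))))) (h (\f.(\g.(\h.((f h) g)))))))
Step 6: (\h.((\c.(\f.(\g.(\h.((f h) g))))) (h (\f.(\g.(\h.((f h) g)))))))
Step 7: (\h.(\f.(\g.(\h.((f h) g)))))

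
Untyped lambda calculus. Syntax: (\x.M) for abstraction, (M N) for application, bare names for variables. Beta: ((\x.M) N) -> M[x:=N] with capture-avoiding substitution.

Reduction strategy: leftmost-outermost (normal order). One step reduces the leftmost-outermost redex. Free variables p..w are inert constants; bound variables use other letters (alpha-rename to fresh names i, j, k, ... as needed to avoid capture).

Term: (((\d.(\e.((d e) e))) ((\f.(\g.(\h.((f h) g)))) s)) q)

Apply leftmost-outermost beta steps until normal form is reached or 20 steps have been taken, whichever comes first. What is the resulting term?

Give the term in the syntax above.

Step 0: (((\d.(\e.((d e) e))) ((\f.(\g.(\h.((f h) g)))) s)) q)
Step 1: ((\e.((((\f.(\g.(\h.((f h) g)))) s) e) e)) q)
Step 2: ((((\f.(\g.(\h.((f h) g)))) s) q) q)
Step 3: (((\g.(\h.((s h) g))) q) q)
Step 4: ((\h.((s h) q)) q)
Step 5: ((s q) q)

Answer: ((s q) q)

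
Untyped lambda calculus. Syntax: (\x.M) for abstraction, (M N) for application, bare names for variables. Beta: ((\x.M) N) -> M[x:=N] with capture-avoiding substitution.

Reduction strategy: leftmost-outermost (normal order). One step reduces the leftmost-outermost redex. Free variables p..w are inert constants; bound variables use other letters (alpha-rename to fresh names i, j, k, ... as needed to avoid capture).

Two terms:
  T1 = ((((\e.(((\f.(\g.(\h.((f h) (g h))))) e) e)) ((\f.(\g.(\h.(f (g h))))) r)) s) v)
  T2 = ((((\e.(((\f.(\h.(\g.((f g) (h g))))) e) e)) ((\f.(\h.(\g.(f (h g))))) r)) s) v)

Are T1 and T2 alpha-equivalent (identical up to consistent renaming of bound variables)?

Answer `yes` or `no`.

Answer: yes

Derivation:
Term 1: ((((\e.(((\f.(\g.(\h.((f h) (g h))))) e) e)) ((\f.(\g.(\h.(f (g h))))) r)) s) v)
Term 2: ((((\e.(((\f.(\h.(\g.((f g) (h g))))) e) e)) ((\f.(\h.(\g.(f (h g))))) r)) s) v)
Alpha-equivalence: compare structure up to binder renaming.
Result: True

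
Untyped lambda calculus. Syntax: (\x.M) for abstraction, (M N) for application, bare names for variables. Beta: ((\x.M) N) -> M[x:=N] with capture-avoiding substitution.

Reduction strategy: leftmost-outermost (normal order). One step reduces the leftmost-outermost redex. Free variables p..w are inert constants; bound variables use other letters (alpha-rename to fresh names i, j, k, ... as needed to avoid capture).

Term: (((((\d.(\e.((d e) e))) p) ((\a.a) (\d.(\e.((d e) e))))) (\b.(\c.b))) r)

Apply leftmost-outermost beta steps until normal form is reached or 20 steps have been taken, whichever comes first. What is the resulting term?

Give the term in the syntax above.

Step 0: (((((\d.(\e.((d e) e))) p) ((\a.a) (\d.(\e.((d e) e))))) (\b.(\c.b))) r)
Step 1: ((((\e.((p e) e)) ((\a.a) (\d.(\e.((d e) e))))) (\b.(\c.b))) r)
Step 2: ((((p ((\a.a) (\d.(\e.((d e) e))))) ((\a.a) (\d.(\e.((d e) e))))) (\b.(\c.b))) r)
Step 3: ((((p (\d.(\e.((d e) e)))) ((\a.a) (\d.(\e.((d e) e))))) (\b.(\c.b))) r)
Step 4: ((((p (\d.(\e.((d e) e)))) (\d.(\e.((d e) e)))) (\b.(\c.b))) r)

Answer: ((((p (\d.(\e.((d e) e)))) (\d.(\e.((d e) e)))) (\b.(\c.b))) r)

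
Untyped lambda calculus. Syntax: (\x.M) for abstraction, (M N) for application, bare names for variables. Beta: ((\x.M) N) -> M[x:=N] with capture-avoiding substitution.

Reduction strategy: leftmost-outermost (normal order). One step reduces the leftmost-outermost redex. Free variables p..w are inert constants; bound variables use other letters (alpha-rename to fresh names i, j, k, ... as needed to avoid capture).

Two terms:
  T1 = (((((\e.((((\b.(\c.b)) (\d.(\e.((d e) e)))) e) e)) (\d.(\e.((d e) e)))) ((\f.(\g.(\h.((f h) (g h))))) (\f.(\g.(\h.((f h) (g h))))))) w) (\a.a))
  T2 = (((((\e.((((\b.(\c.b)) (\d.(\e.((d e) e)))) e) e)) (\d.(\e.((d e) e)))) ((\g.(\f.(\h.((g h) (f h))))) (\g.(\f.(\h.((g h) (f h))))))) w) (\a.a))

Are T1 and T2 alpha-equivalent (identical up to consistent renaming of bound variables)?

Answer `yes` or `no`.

Term 1: (((((\e.((((\b.(\c.b)) (\d.(\e.((d e) e)))) e) e)) (\d.(\e.((d e) e)))) ((\f.(\g.(\h.((f h) (g h))))) (\f.(\g.(\h.((f h) (g h))))))) w) (\a.a))
Term 2: (((((\e.((((\b.(\c.b)) (\d.(\e.((d e) e)))) e) e)) (\d.(\e.((d e) e)))) ((\g.(\f.(\h.((g h) (f h))))) (\g.(\f.(\h.((g h) (f h))))))) w) (\a.a))
Alpha-equivalence: compare structure up to binder renaming.
Result: True

Answer: yes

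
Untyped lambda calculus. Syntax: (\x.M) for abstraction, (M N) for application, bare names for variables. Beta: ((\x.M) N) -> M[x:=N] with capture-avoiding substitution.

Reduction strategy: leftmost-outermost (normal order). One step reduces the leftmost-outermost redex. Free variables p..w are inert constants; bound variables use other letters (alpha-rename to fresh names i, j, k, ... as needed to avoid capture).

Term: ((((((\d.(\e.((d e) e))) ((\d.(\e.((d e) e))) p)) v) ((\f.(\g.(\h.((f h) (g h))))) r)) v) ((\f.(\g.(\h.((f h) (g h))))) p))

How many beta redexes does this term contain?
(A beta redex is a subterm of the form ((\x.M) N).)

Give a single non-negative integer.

Term: ((((((\d.(\e.((d e) e))) ((\d.(\e.((d e) e))) p)) v) ((\f.(\g.(\h.((f h) (g h))))) r)) v) ((\f.(\g.(\h.((f h) (g h))))) p))
  Redex: ((\d.(\e.((d e) e))) ((\d.(\e.((d e) e))) p))
  Redex: ((\d.(\e.((d e) e))) p)
  Redex: ((\f.(\g.(\h.((f h) (g h))))) r)
  Redex: ((\f.(\g.(\h.((f h) (g h))))) p)
Total redexes: 4

Answer: 4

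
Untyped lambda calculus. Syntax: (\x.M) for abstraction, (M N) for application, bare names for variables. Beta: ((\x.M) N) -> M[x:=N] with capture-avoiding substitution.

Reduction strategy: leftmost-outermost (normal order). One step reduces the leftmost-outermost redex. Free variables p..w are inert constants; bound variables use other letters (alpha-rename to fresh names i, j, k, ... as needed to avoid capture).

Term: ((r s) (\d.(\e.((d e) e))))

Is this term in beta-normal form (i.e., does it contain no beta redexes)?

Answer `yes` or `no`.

Term: ((r s) (\d.(\e.((d e) e))))
No beta redexes found.

Answer: yes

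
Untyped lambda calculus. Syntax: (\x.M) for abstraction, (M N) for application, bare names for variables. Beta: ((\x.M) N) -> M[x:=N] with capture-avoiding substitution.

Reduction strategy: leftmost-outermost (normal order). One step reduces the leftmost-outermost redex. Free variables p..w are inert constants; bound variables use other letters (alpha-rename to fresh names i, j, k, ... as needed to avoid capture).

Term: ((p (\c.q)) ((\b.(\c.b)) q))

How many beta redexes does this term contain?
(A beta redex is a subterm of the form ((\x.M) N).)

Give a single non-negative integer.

Answer: 1

Derivation:
Term: ((p (\c.q)) ((\b.(\c.b)) q))
  Redex: ((\b.(\c.b)) q)
Total redexes: 1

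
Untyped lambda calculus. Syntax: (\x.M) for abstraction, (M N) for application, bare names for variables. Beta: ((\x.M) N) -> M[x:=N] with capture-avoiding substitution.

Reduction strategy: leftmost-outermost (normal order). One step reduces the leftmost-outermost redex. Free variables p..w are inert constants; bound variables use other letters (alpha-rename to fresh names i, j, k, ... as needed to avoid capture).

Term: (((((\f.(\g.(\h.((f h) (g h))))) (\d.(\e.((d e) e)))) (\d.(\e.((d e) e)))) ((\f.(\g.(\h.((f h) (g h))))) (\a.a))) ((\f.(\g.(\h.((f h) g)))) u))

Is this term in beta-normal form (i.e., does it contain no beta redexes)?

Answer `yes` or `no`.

Term: (((((\f.(\g.(\h.((f h) (g h))))) (\d.(\e.((d e) e)))) (\d.(\e.((d e) e)))) ((\f.(\g.(\h.((f h) (g h))))) (\a.a))) ((\f.(\g.(\h.((f h) g)))) u))
Found 3 beta redex(es).

Answer: no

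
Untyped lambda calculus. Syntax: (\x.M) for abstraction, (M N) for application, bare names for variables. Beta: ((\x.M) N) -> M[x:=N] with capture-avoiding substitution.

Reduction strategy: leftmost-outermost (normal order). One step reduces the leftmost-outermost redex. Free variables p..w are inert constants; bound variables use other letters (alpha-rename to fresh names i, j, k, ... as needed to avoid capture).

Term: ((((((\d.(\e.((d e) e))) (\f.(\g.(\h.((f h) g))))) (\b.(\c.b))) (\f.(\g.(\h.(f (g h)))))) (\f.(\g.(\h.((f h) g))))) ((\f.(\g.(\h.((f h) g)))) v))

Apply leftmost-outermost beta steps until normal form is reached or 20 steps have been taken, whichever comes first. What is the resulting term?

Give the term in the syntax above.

Answer: (\h.(\g.(\i.(((v i) h) g))))

Derivation:
Step 0: ((((((\d.(\e.((d e) e))) (\f.(\g.(\h.((f h) g))))) (\b.(\c.b))) (\f.(\g.(\h.(f (g h)))))) (\f.(\g.(\h.((f h) g))))) ((\f.(\g.(\h.((f h) g)))) v))
Step 1: (((((\e.(((\f.(\g.(\h.((f h) g)))) e) e)) (\b.(\c.b))) (\f.(\g.(\h.(f (g h)))))) (\f.(\g.(\h.((f h) g))))) ((\f.(\g.(\h.((f h) g)))) v))
Step 2: ((((((\f.(\g.(\h.((f h) g)))) (\b.(\c.b))) (\b.(\c.b))) (\f.(\g.(\h.(f (g h)))))) (\f.(\g.(\h.((f h) g))))) ((\f.(\g.(\h.((f h) g)))) v))
Step 3: (((((\g.(\h.(((\b.(\c.b)) h) g))) (\b.(\c.b))) (\f.(\g.(\h.(f (g h)))))) (\f.(\g.(\h.((f h) g))))) ((\f.(\g.(\h.((f h) g)))) v))
Step 4: ((((\h.(((\b.(\c.b)) h) (\b.(\c.b)))) (\f.(\g.(\h.(f (g h)))))) (\f.(\g.(\h.((f h) g))))) ((\f.(\g.(\h.((f h) g)))) v))
Step 5: (((((\b.(\c.b)) (\f.(\g.(\h.(f (g h)))))) (\b.(\c.b))) (\f.(\g.(\h.((f h) g))))) ((\f.(\g.(\h.((f h) g)))) v))
Step 6: ((((\c.(\f.(\g.(\h.(f (g h)))))) (\b.(\c.b))) (\f.(\g.(\h.((f h) g))))) ((\f.(\g.(\h.((f h) g)))) v))
Step 7: (((\f.(\g.(\h.(f (g h))))) (\f.(\g.(\h.((f h) g))))) ((\f.(\g.(\h.((f h) g)))) v))
Step 8: ((\g.(\h.((\f.(\g.(\h.((f h) g)))) (g h)))) ((\f.(\g.(\h.((f h) g)))) v))
Step 9: (\h.((\f.(\g.(\h.((f h) g)))) (((\f.(\g.(\h.((f h) g)))) v) h)))
Step 10: (\h.(\g.(\i.(((((\f.(\g.(\h.((f h) g)))) v) h) i) g))))
Step 11: (\h.(\g.(\i.((((\g.(\h.((v h) g))) h) i) g))))
Step 12: (\h.(\g.(\i.(((\i.((v i) h)) i) g))))
Step 13: (\h.(\g.(\i.(((v i) h) g))))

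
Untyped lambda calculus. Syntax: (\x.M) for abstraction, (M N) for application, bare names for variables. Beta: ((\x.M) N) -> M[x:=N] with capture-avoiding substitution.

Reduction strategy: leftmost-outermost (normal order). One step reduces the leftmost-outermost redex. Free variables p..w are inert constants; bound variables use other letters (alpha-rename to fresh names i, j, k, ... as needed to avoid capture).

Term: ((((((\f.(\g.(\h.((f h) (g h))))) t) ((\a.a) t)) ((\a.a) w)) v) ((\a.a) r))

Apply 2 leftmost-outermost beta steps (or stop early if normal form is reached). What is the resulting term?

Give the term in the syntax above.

Step 0: ((((((\f.(\g.(\h.((f h) (g h))))) t) ((\a.a) t)) ((\a.a) w)) v) ((\a.a) r))
Step 1: (((((\g.(\h.((t h) (g h)))) ((\a.a) t)) ((\a.a) w)) v) ((\a.a) r))
Step 2: ((((\h.((t h) (((\a.a) t) h))) ((\a.a) w)) v) ((\a.a) r))

Answer: ((((\h.((t h) (((\a.a) t) h))) ((\a.a) w)) v) ((\a.a) r))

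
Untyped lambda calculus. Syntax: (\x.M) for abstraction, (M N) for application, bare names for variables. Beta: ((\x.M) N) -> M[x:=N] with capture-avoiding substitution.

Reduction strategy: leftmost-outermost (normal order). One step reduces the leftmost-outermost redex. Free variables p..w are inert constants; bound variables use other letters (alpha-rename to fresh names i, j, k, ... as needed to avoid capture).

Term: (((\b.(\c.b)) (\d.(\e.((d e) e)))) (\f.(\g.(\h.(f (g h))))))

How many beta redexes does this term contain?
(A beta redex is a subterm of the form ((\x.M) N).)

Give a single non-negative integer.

Answer: 1

Derivation:
Term: (((\b.(\c.b)) (\d.(\e.((d e) e)))) (\f.(\g.(\h.(f (g h))))))
  Redex: ((\b.(\c.b)) (\d.(\e.((d e) e))))
Total redexes: 1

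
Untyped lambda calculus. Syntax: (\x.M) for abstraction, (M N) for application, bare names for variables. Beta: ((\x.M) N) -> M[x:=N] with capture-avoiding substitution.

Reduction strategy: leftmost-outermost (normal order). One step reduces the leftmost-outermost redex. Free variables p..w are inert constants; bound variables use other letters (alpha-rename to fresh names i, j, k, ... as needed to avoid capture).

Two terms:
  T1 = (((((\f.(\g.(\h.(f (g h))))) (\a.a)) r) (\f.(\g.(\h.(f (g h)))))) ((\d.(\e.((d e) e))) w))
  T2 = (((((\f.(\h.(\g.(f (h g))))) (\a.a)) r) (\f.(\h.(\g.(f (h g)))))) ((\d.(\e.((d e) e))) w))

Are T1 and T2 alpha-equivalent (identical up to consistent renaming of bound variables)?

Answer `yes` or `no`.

Term 1: (((((\f.(\g.(\h.(f (g h))))) (\a.a)) r) (\f.(\g.(\h.(f (g h)))))) ((\d.(\e.((d e) e))) w))
Term 2: (((((\f.(\h.(\g.(f (h g))))) (\a.a)) r) (\f.(\h.(\g.(f (h g)))))) ((\d.(\e.((d e) e))) w))
Alpha-equivalence: compare structure up to binder renaming.
Result: True

Answer: yes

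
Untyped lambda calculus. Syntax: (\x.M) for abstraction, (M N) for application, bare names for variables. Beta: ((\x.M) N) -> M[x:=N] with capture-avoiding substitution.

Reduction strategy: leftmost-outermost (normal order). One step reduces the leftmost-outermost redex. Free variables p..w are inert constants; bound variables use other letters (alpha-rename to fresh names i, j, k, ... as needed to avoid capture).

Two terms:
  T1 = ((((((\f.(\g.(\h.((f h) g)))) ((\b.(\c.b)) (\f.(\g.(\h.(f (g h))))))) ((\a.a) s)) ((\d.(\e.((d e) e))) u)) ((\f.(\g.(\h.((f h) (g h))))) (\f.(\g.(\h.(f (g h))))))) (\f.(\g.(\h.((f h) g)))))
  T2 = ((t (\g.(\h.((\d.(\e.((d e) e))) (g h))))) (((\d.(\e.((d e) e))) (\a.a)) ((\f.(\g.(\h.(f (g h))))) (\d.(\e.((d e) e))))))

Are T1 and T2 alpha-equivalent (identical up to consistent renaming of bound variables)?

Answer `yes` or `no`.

Term 1: ((((((\f.(\g.(\h.((f h) g)))) ((\b.(\c.b)) (\f.(\g.(\h.(f (g h))))))) ((\a.a) s)) ((\d.(\e.((d e) e))) u)) ((\f.(\g.(\h.((f h) (g h))))) (\f.(\g.(\h.(f (g h))))))) (\f.(\g.(\h.((f h) g)))))
Term 2: ((t (\g.(\h.((\d.(\e.((d e) e))) (g h))))) (((\d.(\e.((d e) e))) (\a.a)) ((\f.(\g.(\h.(f (g h))))) (\d.(\e.((d e) e))))))
Alpha-equivalence: compare structure up to binder renaming.
Result: False

Answer: no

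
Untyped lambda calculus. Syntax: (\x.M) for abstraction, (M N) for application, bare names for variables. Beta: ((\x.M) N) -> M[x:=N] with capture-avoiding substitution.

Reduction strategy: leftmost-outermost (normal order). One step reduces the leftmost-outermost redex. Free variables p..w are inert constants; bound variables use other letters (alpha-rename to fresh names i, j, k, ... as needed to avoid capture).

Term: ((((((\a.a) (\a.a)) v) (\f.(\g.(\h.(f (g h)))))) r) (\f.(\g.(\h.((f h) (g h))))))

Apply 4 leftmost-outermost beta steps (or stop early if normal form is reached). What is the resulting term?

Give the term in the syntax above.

Answer: (((v (\f.(\g.(\h.(f (g h)))))) r) (\f.(\g.(\h.((f h) (g h))))))

Derivation:
Step 0: ((((((\a.a) (\a.a)) v) (\f.(\g.(\h.(f (g h)))))) r) (\f.(\g.(\h.((f h) (g h))))))
Step 1: (((((\a.a) v) (\f.(\g.(\h.(f (g h)))))) r) (\f.(\g.(\h.((f h) (g h))))))
Step 2: (((v (\f.(\g.(\h.(f (g h)))))) r) (\f.(\g.(\h.((f h) (g h))))))
Step 3: (normal form reached)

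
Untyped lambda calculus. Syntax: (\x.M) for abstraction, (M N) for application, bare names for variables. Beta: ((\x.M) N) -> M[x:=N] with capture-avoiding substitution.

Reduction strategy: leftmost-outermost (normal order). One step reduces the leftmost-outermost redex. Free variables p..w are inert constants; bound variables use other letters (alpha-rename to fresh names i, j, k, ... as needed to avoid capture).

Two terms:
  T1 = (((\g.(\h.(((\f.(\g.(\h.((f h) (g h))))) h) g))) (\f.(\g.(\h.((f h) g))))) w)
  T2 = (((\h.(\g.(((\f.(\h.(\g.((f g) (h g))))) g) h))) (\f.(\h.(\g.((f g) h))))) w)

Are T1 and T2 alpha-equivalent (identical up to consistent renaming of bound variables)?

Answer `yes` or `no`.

Term 1: (((\g.(\h.(((\f.(\g.(\h.((f h) (g h))))) h) g))) (\f.(\g.(\h.((f h) g))))) w)
Term 2: (((\h.(\g.(((\f.(\h.(\g.((f g) (h g))))) g) h))) (\f.(\h.(\g.((f g) h))))) w)
Alpha-equivalence: compare structure up to binder renaming.
Result: True

Answer: yes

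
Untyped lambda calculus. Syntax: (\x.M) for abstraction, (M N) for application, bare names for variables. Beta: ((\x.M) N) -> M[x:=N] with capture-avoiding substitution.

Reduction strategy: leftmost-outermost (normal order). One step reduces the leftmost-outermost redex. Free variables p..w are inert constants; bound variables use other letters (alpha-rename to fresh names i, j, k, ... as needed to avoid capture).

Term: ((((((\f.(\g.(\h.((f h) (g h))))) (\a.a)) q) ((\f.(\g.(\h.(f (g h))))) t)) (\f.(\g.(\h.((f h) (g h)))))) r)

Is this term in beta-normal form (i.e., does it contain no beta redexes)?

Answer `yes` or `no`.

Term: ((((((\f.(\g.(\h.((f h) (g h))))) (\a.a)) q) ((\f.(\g.(\h.(f (g h))))) t)) (\f.(\g.(\h.((f h) (g h)))))) r)
Found 2 beta redex(es).

Answer: no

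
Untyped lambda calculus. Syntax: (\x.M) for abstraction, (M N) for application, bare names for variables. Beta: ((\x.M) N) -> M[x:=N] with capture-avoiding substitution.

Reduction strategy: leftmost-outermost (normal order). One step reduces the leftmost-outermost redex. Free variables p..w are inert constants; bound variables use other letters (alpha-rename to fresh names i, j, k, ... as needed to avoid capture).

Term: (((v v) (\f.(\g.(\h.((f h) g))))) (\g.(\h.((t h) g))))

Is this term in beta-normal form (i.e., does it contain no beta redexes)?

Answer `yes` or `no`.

Term: (((v v) (\f.(\g.(\h.((f h) g))))) (\g.(\h.((t h) g))))
No beta redexes found.

Answer: yes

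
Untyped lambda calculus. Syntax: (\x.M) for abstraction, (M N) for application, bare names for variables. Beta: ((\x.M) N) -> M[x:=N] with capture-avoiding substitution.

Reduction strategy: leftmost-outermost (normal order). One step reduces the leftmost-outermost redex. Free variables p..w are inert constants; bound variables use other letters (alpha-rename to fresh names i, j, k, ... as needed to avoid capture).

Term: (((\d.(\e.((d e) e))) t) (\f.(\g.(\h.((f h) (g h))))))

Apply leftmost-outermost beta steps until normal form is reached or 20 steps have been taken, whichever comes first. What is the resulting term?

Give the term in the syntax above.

Step 0: (((\d.(\e.((d e) e))) t) (\f.(\g.(\h.((f h) (g h))))))
Step 1: ((\e.((t e) e)) (\f.(\g.(\h.((f h) (g h))))))
Step 2: ((t (\f.(\g.(\h.((f h) (g h)))))) (\f.(\g.(\h.((f h) (g h))))))

Answer: ((t (\f.(\g.(\h.((f h) (g h)))))) (\f.(\g.(\h.((f h) (g h))))))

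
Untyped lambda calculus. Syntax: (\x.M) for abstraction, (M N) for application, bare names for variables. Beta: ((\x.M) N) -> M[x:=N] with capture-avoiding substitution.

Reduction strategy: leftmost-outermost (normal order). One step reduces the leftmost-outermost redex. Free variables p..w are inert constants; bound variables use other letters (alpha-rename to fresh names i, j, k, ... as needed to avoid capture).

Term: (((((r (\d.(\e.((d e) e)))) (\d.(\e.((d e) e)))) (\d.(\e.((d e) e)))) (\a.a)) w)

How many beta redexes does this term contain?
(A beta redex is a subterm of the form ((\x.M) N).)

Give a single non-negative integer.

Answer: 0

Derivation:
Term: (((((r (\d.(\e.((d e) e)))) (\d.(\e.((d e) e)))) (\d.(\e.((d e) e)))) (\a.a)) w)
  (no redexes)
Total redexes: 0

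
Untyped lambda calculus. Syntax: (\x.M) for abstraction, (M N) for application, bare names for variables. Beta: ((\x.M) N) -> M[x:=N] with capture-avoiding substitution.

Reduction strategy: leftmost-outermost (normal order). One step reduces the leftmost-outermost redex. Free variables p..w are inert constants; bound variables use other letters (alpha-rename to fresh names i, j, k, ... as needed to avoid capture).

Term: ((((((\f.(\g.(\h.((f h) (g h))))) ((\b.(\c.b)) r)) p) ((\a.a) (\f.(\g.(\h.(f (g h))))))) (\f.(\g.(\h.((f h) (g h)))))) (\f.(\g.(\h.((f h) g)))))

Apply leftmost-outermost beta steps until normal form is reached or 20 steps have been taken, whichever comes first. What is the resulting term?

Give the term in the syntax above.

Answer: (((r (p (\f.(\g.(\h.(f (g h))))))) (\f.(\g.(\h.((f h) (g h)))))) (\f.(\g.(\h.((f h) g)))))

Derivation:
Step 0: ((((((\f.(\g.(\h.((f h) (g h))))) ((\b.(\c.b)) r)) p) ((\a.a) (\f.(\g.(\h.(f (g h))))))) (\f.(\g.(\h.((f h) (g h)))))) (\f.(\g.(\h.((f h) g)))))
Step 1: (((((\g.(\h.((((\b.(\c.b)) r) h) (g h)))) p) ((\a.a) (\f.(\g.(\h.(f (g h))))))) (\f.(\g.(\h.((f h) (g h)))))) (\f.(\g.(\h.((f h) g)))))
Step 2: ((((\h.((((\b.(\c.b)) r) h) (p h))) ((\a.a) (\f.(\g.(\h.(f (g h))))))) (\f.(\g.(\h.((f h) (g h)))))) (\f.(\g.(\h.((f h) g)))))
Step 3: ((((((\b.(\c.b)) r) ((\a.a) (\f.(\g.(\h.(f (g h))))))) (p ((\a.a) (\f.(\g.(\h.(f (g h)))))))) (\f.(\g.(\h.((f h) (g h)))))) (\f.(\g.(\h.((f h) g)))))
Step 4: (((((\c.r) ((\a.a) (\f.(\g.(\h.(f (g h))))))) (p ((\a.a) (\f.(\g.(\h.(f (g h)))))))) (\f.(\g.(\h.((f h) (g h)))))) (\f.(\g.(\h.((f h) g)))))
Step 5: (((r (p ((\a.a) (\f.(\g.(\h.(f (g h)))))))) (\f.(\g.(\h.((f h) (g h)))))) (\f.(\g.(\h.((f h) g)))))
Step 6: (((r (p (\f.(\g.(\h.(f (g h))))))) (\f.(\g.(\h.((f h) (g h)))))) (\f.(\g.(\h.((f h) g)))))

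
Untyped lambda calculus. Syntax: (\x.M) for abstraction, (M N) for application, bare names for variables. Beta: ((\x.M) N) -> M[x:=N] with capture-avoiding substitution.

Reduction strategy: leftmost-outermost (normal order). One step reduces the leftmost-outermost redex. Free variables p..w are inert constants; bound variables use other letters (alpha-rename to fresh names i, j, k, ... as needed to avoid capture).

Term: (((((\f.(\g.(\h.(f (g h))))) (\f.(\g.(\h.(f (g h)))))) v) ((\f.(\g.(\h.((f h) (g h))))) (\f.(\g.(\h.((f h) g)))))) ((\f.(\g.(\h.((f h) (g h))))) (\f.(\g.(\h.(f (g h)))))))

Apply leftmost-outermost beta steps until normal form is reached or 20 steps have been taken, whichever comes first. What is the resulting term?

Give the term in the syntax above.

Step 0: (((((\f.(\g.(\h.(f (g h))))) (\f.(\g.(\h.(f (g h)))))) v) ((\f.(\g.(\h.((f h) (g h))))) (\f.(\g.(\h.((f h) g)))))) ((\f.(\g.(\h.((f h) (g h))))) (\f.(\g.(\h.(f (g h)))))))
Step 1: ((((\g.(\h.((\f.(\g.(\h.(f (g h))))) (g h)))) v) ((\f.(\g.(\h.((f h) (g h))))) (\f.(\g.(\h.((f h) g)))))) ((\f.(\g.(\h.((f h) (g h))))) (\f.(\g.(\h.(f (g h)))))))
Step 2: (((\h.((\f.(\g.(\h.(f (g h))))) (v h))) ((\f.(\g.(\h.((f h) (g h))))) (\f.(\g.(\h.((f h) g)))))) ((\f.(\g.(\h.((f h) (g h))))) (\f.(\g.(\h.(f (g h)))))))
Step 3: (((\f.(\g.(\h.(f (g h))))) (v ((\f.(\g.(\h.((f h) (g h))))) (\f.(\g.(\h.((f h) g))))))) ((\f.(\g.(\h.((f h) (g h))))) (\f.(\g.(\h.(f (g h)))))))
Step 4: ((\g.(\h.((v ((\f.(\g.(\h.((f h) (g h))))) (\f.(\g.(\h.((f h) g)))))) (g h)))) ((\f.(\g.(\h.((f h) (g h))))) (\f.(\g.(\h.(f (g h)))))))
Step 5: (\h.((v ((\f.(\g.(\h.((f h) (g h))))) (\f.(\g.(\h.((f h) g)))))) (((\f.(\g.(\h.((f h) (g h))))) (\f.(\g.(\h.(f (g h)))))) h)))
Step 6: (\h.((v (\g.(\h.(((\f.(\g.(\h.((f h) g)))) h) (g h))))) (((\f.(\g.(\h.((f h) (g h))))) (\f.(\g.(\h.(f (g h)))))) h)))
Step 7: (\h.((v (\g.(\h.((\g.(\i.((h i) g))) (g h))))) (((\f.(\g.(\h.((f h) (g h))))) (\f.(\g.(\h.(f (g h)))))) h)))
Step 8: (\h.((v (\g.(\h.(\i.((h i) (g h)))))) (((\f.(\g.(\h.((f h) (g h))))) (\f.(\g.(\h.(f (g h)))))) h)))
Step 9: (\h.((v (\g.(\h.(\i.((h i) (g h)))))) ((\g.(\h.(((\f.(\g.(\h.(f (g h))))) h) (g h)))) h)))
Step 10: (\h.((v (\g.(\h.(\i.((h i) (g h)))))) (\i.(((\f.(\g.(\h.(f (g h))))) i) (h i)))))
Step 11: (\h.((v (\g.(\h.(\i.((h i) (g h)))))) (\i.((\g.(\h.(i (g h)))) (h i)))))
Step 12: (\h.((v (\g.(\h.(\i.((h i) (g h)))))) (\i.(\j.(i ((h i) j))))))

Answer: (\h.((v (\g.(\h.(\i.((h i) (g h)))))) (\i.(\j.(i ((h i) j))))))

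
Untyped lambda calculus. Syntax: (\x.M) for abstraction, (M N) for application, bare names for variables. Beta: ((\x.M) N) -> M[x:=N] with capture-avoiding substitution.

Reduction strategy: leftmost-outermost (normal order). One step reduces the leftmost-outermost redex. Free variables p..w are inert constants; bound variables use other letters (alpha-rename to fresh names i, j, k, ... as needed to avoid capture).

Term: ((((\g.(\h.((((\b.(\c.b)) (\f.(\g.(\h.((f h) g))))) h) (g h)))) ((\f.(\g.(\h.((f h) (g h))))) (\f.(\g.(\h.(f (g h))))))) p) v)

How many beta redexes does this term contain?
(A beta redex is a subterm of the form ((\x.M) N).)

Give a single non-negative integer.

Answer: 3

Derivation:
Term: ((((\g.(\h.((((\b.(\c.b)) (\f.(\g.(\h.((f h) g))))) h) (g h)))) ((\f.(\g.(\h.((f h) (g h))))) (\f.(\g.(\h.(f (g h))))))) p) v)
  Redex: ((\g.(\h.((((\b.(\c.b)) (\f.(\g.(\h.((f h) g))))) h) (g h)))) ((\f.(\g.(\h.((f h) (g h))))) (\f.(\g.(\h.(f (g h)))))))
  Redex: ((\b.(\c.b)) (\f.(\g.(\h.((f h) g)))))
  Redex: ((\f.(\g.(\h.((f h) (g h))))) (\f.(\g.(\h.(f (g h))))))
Total redexes: 3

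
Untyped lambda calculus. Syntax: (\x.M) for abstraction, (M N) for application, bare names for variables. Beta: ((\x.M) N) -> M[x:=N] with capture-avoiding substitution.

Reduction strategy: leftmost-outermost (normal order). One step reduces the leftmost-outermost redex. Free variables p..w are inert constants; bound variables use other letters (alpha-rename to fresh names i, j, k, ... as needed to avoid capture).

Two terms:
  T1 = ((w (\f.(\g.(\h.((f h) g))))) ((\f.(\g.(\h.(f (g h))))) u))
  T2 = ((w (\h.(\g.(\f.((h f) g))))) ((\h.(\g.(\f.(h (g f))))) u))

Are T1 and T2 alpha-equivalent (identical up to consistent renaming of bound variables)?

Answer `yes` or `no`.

Answer: yes

Derivation:
Term 1: ((w (\f.(\g.(\h.((f h) g))))) ((\f.(\g.(\h.(f (g h))))) u))
Term 2: ((w (\h.(\g.(\f.((h f) g))))) ((\h.(\g.(\f.(h (g f))))) u))
Alpha-equivalence: compare structure up to binder renaming.
Result: True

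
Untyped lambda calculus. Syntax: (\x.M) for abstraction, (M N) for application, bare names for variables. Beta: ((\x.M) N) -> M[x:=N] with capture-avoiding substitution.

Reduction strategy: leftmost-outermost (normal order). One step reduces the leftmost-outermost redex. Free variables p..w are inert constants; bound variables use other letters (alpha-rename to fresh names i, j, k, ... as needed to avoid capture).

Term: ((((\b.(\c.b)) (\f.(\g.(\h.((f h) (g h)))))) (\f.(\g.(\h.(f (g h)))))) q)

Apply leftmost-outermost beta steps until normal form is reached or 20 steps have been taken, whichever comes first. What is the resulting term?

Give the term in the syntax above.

Step 0: ((((\b.(\c.b)) (\f.(\g.(\h.((f h) (g h)))))) (\f.(\g.(\h.(f (g h)))))) q)
Step 1: (((\c.(\f.(\g.(\h.((f h) (g h)))))) (\f.(\g.(\h.(f (g h)))))) q)
Step 2: ((\f.(\g.(\h.((f h) (g h))))) q)
Step 3: (\g.(\h.((q h) (g h))))

Answer: (\g.(\h.((q h) (g h))))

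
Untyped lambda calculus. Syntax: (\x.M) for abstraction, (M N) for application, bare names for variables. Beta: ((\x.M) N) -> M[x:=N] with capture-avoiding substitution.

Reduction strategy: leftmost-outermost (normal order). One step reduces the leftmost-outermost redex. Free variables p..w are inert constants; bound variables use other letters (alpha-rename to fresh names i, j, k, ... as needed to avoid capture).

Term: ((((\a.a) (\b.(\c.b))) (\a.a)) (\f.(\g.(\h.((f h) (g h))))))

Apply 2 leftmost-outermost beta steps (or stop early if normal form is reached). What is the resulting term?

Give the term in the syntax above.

Step 0: ((((\a.a) (\b.(\c.b))) (\a.a)) (\f.(\g.(\h.((f h) (g h))))))
Step 1: (((\b.(\c.b)) (\a.a)) (\f.(\g.(\h.((f h) (g h))))))
Step 2: ((\c.(\a.a)) (\f.(\g.(\h.((f h) (g h))))))

Answer: ((\c.(\a.a)) (\f.(\g.(\h.((f h) (g h))))))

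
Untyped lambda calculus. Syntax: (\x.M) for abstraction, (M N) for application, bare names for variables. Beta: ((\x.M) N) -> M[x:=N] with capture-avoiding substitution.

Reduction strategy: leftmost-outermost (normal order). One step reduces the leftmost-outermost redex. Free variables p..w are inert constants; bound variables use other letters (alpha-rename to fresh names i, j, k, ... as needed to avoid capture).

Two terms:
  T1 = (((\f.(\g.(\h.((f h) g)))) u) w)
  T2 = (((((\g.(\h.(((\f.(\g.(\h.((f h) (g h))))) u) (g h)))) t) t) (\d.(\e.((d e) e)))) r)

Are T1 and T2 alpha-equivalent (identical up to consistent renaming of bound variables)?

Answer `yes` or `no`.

Term 1: (((\f.(\g.(\h.((f h) g)))) u) w)
Term 2: (((((\g.(\h.(((\f.(\g.(\h.((f h) (g h))))) u) (g h)))) t) t) (\d.(\e.((d e) e)))) r)
Alpha-equivalence: compare structure up to binder renaming.
Result: False

Answer: no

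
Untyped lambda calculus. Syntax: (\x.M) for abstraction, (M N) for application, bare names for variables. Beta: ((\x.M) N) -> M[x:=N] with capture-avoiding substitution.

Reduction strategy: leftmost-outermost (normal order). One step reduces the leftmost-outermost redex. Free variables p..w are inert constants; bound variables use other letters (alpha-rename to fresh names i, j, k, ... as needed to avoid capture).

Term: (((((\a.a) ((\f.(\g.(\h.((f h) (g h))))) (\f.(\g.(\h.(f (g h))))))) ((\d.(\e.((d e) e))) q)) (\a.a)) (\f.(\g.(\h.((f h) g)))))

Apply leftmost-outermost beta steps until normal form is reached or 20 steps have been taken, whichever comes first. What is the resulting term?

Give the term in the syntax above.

Answer: (((q (\a.a)) (\a.a)) (\f.(\g.(\h.((f h) g)))))

Derivation:
Step 0: (((((\a.a) ((\f.(\g.(\h.((f h) (g h))))) (\f.(\g.(\h.(f (g h))))))) ((\d.(\e.((d e) e))) q)) (\a.a)) (\f.(\g.(\h.((f h) g)))))
Step 1: (((((\f.(\g.(\h.((f h) (g h))))) (\f.(\g.(\h.(f (g h)))))) ((\d.(\e.((d e) e))) q)) (\a.a)) (\f.(\g.(\h.((f h) g)))))
Step 2: ((((\g.(\h.(((\f.(\g.(\h.(f (g h))))) h) (g h)))) ((\d.(\e.((d e) e))) q)) (\a.a)) (\f.(\g.(\h.((f h) g)))))
Step 3: (((\h.(((\f.(\g.(\h.(f (g h))))) h) (((\d.(\e.((d e) e))) q) h))) (\a.a)) (\f.(\g.(\h.((f h) g)))))
Step 4: ((((\f.(\g.(\h.(f (g h))))) (\a.a)) (((\d.(\e.((d e) e))) q) (\a.a))) (\f.(\g.(\h.((f h) g)))))
Step 5: (((\g.(\h.((\a.a) (g h)))) (((\d.(\e.((d e) e))) q) (\a.a))) (\f.(\g.(\h.((f h) g)))))
Step 6: ((\h.((\a.a) ((((\d.(\e.((d e) e))) q) (\a.a)) h))) (\f.(\g.(\h.((f h) g)))))
Step 7: ((\a.a) ((((\d.(\e.((d e) e))) q) (\a.a)) (\f.(\g.(\h.((f h) g))))))
Step 8: ((((\d.(\e.((d e) e))) q) (\a.a)) (\f.(\g.(\h.((f h) g)))))
Step 9: (((\e.((q e) e)) (\a.a)) (\f.(\g.(\h.((f h) g)))))
Step 10: (((q (\a.a)) (\a.a)) (\f.(\g.(\h.((f h) g)))))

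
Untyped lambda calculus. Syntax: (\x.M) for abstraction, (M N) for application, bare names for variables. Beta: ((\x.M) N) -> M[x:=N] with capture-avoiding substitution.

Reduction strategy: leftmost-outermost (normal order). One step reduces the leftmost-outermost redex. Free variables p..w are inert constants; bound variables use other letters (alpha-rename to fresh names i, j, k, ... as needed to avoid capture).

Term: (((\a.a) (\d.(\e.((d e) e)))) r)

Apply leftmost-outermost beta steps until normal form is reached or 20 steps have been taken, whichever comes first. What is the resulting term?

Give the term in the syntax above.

Step 0: (((\a.a) (\d.(\e.((d e) e)))) r)
Step 1: ((\d.(\e.((d e) e))) r)
Step 2: (\e.((r e) e))

Answer: (\e.((r e) e))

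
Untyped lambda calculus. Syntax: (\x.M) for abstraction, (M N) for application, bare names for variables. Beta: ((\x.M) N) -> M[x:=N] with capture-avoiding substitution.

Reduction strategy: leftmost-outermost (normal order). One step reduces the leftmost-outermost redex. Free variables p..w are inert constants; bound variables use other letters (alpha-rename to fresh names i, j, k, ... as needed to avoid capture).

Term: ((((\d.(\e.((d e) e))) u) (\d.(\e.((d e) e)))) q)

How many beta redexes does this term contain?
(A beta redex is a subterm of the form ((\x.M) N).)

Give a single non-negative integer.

Term: ((((\d.(\e.((d e) e))) u) (\d.(\e.((d e) e)))) q)
  Redex: ((\d.(\e.((d e) e))) u)
Total redexes: 1

Answer: 1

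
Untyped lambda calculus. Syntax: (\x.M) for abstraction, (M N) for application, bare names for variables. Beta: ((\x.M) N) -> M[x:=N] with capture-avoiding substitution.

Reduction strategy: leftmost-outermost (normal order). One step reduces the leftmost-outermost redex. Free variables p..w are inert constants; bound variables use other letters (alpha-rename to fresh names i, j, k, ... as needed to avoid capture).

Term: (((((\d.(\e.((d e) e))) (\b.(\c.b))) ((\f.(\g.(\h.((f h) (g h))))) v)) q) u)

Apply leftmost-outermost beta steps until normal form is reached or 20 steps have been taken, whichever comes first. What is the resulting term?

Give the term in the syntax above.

Answer: ((v u) (q u))

Derivation:
Step 0: (((((\d.(\e.((d e) e))) (\b.(\c.b))) ((\f.(\g.(\h.((f h) (g h))))) v)) q) u)
Step 1: ((((\e.(((\b.(\c.b)) e) e)) ((\f.(\g.(\h.((f h) (g h))))) v)) q) u)
Step 2: (((((\b.(\c.b)) ((\f.(\g.(\h.((f h) (g h))))) v)) ((\f.(\g.(\h.((f h) (g h))))) v)) q) u)
Step 3: ((((\c.((\f.(\g.(\h.((f h) (g h))))) v)) ((\f.(\g.(\h.((f h) (g h))))) v)) q) u)
Step 4: ((((\f.(\g.(\h.((f h) (g h))))) v) q) u)
Step 5: (((\g.(\h.((v h) (g h)))) q) u)
Step 6: ((\h.((v h) (q h))) u)
Step 7: ((v u) (q u))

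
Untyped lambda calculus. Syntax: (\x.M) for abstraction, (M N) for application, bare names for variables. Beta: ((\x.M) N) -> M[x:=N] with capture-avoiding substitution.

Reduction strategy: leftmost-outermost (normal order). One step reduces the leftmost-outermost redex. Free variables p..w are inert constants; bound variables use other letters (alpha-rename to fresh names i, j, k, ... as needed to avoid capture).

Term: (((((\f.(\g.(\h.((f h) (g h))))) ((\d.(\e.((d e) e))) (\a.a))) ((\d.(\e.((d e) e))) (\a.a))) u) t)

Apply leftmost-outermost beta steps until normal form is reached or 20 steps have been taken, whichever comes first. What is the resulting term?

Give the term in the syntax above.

Answer: (((u u) (u u)) t)

Derivation:
Step 0: (((((\f.(\g.(\h.((f h) (g h))))) ((\d.(\e.((d e) e))) (\a.a))) ((\d.(\e.((d e) e))) (\a.a))) u) t)
Step 1: ((((\g.(\h.((((\d.(\e.((d e) e))) (\a.a)) h) (g h)))) ((\d.(\e.((d e) e))) (\a.a))) u) t)
Step 2: (((\h.((((\d.(\e.((d e) e))) (\a.a)) h) (((\d.(\e.((d e) e))) (\a.a)) h))) u) t)
Step 3: (((((\d.(\e.((d e) e))) (\a.a)) u) (((\d.(\e.((d e) e))) (\a.a)) u)) t)
Step 4: ((((\e.(((\a.a) e) e)) u) (((\d.(\e.((d e) e))) (\a.a)) u)) t)
Step 5: (((((\a.a) u) u) (((\d.(\e.((d e) e))) (\a.a)) u)) t)
Step 6: (((u u) (((\d.(\e.((d e) e))) (\a.a)) u)) t)
Step 7: (((u u) ((\e.(((\a.a) e) e)) u)) t)
Step 8: (((u u) (((\a.a) u) u)) t)
Step 9: (((u u) (u u)) t)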